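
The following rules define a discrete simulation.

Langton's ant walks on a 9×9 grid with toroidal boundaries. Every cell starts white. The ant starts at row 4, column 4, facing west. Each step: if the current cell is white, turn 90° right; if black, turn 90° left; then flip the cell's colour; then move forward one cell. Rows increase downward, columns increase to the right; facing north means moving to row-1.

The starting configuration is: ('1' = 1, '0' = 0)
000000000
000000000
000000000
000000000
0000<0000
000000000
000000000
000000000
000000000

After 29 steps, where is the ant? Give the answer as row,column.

5,6

step 0: 000000000
000000000
000000000
000000000
0000<0000
000000000
000000000
000000000
000000000
step 1: 000000000
000000000
000000000
0000^0000
000010000
000000000
000000000
000000000
000000000
step 2: 000000000
000000000
000000000
00001>000
000010000
000000000
000000000
000000000
000000000
step 3: 000000000
000000000
000000000
000011000
00001v000
000000000
000000000
000000000
000000000
step 4: 000000000
000000000
000000000
000011000
0000<1000
000000000
000000000
000000000
000000000
step 5: 000000000
000000000
000000000
000011000
000001000
0000v0000
000000000
000000000
000000000
step 6: 000000000
000000000
000000000
000011000
000001000
000<10000
000000000
000000000
000000000
step 7: 000000000
000000000
000000000
000011000
000^01000
000110000
000000000
000000000
000000000
step 8: 000000000
000000000
000000000
000011000
0001>1000
000110000
000000000
000000000
000000000
step 9: 000000000
000000000
000000000
000011000
000111000
0001v0000
000000000
000000000
000000000
step 10: 000000000
000000000
000000000
000011000
000111000
00010>000
000000000
000000000
000000000
step 11: 000000000
000000000
000000000
000011000
000111000
000101000
00000v000
000000000
000000000
step 12: 000000000
000000000
000000000
000011000
000111000
000101000
0000<1000
000000000
000000000
step 13: 000000000
000000000
000000000
000011000
000111000
0001^1000
000011000
000000000
000000000
step 14: 000000000
000000000
000000000
000011000
000111000
00011>000
000011000
000000000
000000000
step 15: 000000000
000000000
000000000
000011000
00011^000
000110000
000011000
000000000
000000000
step 16: 000000000
000000000
000000000
000011000
0001<0000
000110000
000011000
000000000
000000000
step 17: 000000000
000000000
000000000
000011000
000100000
0001v0000
000011000
000000000
000000000
step 18: 000000000
000000000
000000000
000011000
000100000
00010>000
000011000
000000000
000000000
step 19: 000000000
000000000
000000000
000011000
000100000
000101000
00001v000
000000000
000000000
step 20: 000000000
000000000
000000000
000011000
000100000
000101000
000010>00
000000000
000000000
step 21: 000000000
000000000
000000000
000011000
000100000
000101000
000010100
000000v00
000000000
step 22: 000000000
000000000
000000000
000011000
000100000
000101000
000010100
00000<100
000000000
step 23: 000000000
000000000
000000000
000011000
000100000
000101000
00001^100
000001100
000000000
step 24: 000000000
000000000
000000000
000011000
000100000
000101000
000011>00
000001100
000000000
step 25: 000000000
000000000
000000000
000011000
000100000
000101^00
000011000
000001100
000000000
step 26: 000000000
000000000
000000000
000011000
000100000
0001011>0
000011000
000001100
000000000
step 27: 000000000
000000000
000000000
000011000
000100000
000101110
0000110v0
000001100
000000000
step 28: 000000000
000000000
000000000
000011000
000100000
000101110
000011<10
000001100
000000000
step 29: 000000000
000000000
000000000
000011000
000100000
000101^10
000011110
000001100
000000000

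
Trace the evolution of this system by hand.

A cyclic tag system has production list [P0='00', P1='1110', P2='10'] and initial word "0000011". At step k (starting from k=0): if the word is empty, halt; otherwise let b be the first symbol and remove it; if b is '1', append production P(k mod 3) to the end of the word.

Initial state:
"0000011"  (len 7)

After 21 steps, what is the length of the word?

10

t=0: "0000011"  (len 7)
t=1: "000011"  (len 6)
t=2: "00011"  (len 5)
t=3: "0011"  (len 4)
t=4: "011"  (len 3)
t=5: "11"  (len 2)
t=6: "110"  (len 3)
t=7: "1000"  (len 4)
t=8: "0001110"  (len 7)
t=9: "001110"  (len 6)
t=10: "01110"  (len 5)
t=11: "1110"  (len 4)
t=12: "11010"  (len 5)
t=13: "101000"  (len 6)
t=14: "010001110"  (len 9)
t=15: "10001110"  (len 8)
t=16: "000111000"  (len 9)
t=17: "00111000"  (len 8)
t=18: "0111000"  (len 7)
t=19: "111000"  (len 6)
t=20: "110001110"  (len 9)
t=21: "1000111010"  (len 10)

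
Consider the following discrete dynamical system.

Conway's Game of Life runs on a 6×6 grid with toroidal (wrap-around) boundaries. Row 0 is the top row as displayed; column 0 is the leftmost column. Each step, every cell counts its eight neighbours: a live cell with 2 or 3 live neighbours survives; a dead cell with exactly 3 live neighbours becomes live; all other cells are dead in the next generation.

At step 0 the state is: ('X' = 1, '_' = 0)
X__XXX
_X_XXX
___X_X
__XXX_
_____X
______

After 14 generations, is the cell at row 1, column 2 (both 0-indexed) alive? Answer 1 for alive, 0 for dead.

[0] X__XXX
_X_XXX
___X_X
__XXX_
_____X
______
[1] X_XX__
______
X____X
__XX_X
___XX_
X_____
[2] _X____
XX___X
X___XX
X_XX_X
__XXXX
_XX_XX
[3] ____X_
_X__X_
__XX__
__X___
______
_X___X
[4] X___XX
__X_X_
_XXX__
__XX__
______
______
[5] ___XXX
X_X_X_
_X__X_
_X_X__
______
_____X
[6] X__X__
XXX___
XX__XX
__X___
______
_____X
[7] X_X__X
__XXX_
___X_X
XX___X
______
______
[8] _XX_XX
XXX___
_X_X_X
X___XX
X_____
______
[9] __XX_X
______
___X__
_X__X_
X_____
XX___X
[10] _XX_XX
__XXX_
______
______
______
_XX_XX
[11] ______
_XX_XX
___X__
______
______
_XX_XX
[12] ______
__XXX_
__XXX_
______
______
______
[13] ___X__
__X_X_
__X_X_
___X__
______
______
[14] ___X__
__X_X_
__X_X_
___X__
______
______

1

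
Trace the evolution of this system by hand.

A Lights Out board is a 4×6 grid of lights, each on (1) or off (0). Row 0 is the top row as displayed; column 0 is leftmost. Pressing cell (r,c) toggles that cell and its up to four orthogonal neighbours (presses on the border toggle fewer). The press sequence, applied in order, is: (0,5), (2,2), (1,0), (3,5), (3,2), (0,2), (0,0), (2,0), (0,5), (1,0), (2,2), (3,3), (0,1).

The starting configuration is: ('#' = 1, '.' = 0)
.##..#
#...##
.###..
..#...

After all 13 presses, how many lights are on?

14

gen 0: .##..#
#...##
.###..
..#...
gen 1: .##.#.
#...#.
.###..
..#...
gen 2: .##.#.
#.#.#.
......
......
gen 3: ###.#.
.##.#.
#.....
......
gen 4: ###.#.
.##.#.
#....#
....##
gen 5: ###.#.
.##.#.
#.#..#
.#####
gen 6: #..##.
.#..#.
#.#..#
.#####
gen 7: .#.##.
##..#.
#.#..#
.#####
gen 8: .#.##.
.#..#.
.##..#
######
gen 9: .#.#.#
.#..##
.##..#
######
gen 10: ##.#.#
#...##
###..#
######
gen 11: ##.#.#
#.#.##
#..#.#
##.###
gen 12: ##.#.#
#.#.##
#....#
###..#
gen 13: ..##.#
###.##
#....#
###..#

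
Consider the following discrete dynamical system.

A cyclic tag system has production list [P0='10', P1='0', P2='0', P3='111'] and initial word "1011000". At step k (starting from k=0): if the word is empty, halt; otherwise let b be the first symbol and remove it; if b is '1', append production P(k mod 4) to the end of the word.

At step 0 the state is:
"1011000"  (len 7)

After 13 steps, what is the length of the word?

step 0: "1011000"  (len 7)
step 1: "01100010"  (len 8)
step 2: "1100010"  (len 7)
step 3: "1000100"  (len 7)
step 4: "000100111"  (len 9)
step 5: "00100111"  (len 8)
step 6: "0100111"  (len 7)
step 7: "100111"  (len 6)
step 8: "00111111"  (len 8)
step 9: "0111111"  (len 7)
step 10: "111111"  (len 6)
step 11: "111110"  (len 6)
step 12: "11110111"  (len 8)
step 13: "111011110"  (len 9)

9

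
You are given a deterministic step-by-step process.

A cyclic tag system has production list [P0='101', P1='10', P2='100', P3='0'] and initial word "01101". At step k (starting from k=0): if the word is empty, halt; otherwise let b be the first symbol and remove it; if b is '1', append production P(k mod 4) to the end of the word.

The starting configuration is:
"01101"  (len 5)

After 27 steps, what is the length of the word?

12

[0] "01101"  (len 5)
[1] "1101"  (len 4)
[2] "10110"  (len 5)
[3] "0110100"  (len 7)
[4] "110100"  (len 6)
[5] "10100101"  (len 8)
[6] "010010110"  (len 9)
[7] "10010110"  (len 8)
[8] "00101100"  (len 8)
[9] "0101100"  (len 7)
[10] "101100"  (len 6)
[11] "01100100"  (len 8)
[12] "1100100"  (len 7)
[13] "100100101"  (len 9)
[14] "0010010110"  (len 10)
[15] "010010110"  (len 9)
[16] "10010110"  (len 8)
[17] "0010110101"  (len 10)
[18] "010110101"  (len 9)
[19] "10110101"  (len 8)
[20] "01101010"  (len 8)
[21] "1101010"  (len 7)
[22] "10101010"  (len 8)
[23] "0101010100"  (len 10)
[24] "101010100"  (len 9)
[25] "01010100101"  (len 11)
[26] "1010100101"  (len 10)
[27] "010100101100"  (len 12)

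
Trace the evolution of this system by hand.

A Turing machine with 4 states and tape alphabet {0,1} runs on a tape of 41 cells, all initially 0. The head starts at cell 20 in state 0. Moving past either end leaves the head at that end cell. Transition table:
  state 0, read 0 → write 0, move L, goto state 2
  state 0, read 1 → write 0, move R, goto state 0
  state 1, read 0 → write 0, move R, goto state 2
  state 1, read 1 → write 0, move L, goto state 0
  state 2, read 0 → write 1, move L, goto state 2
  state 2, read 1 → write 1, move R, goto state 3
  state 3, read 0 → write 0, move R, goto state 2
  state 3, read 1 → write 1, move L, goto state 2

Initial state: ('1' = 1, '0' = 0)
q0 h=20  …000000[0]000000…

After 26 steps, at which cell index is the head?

1

step 0: q0 h=20  …000000[0]000000…
step 1: q2 h=19  …000000[0]000000…
step 2: q2 h=18  …000000[0]100000…
step 3: q2 h=17  …000000[0]110000…
step 4: q2 h=16  …000000[0]111000…
step 5: q2 h=15  …000000[0]111100…
step 6: q2 h=14  …000000[0]111110…
step 7: q2 h=13  …000000[0]111111…
step 8: q2 h=12  …000000[0]111111…
step 9: q2 h=11  …000000[0]111111…
step 10: q2 h=10  …000000[0]111111…
step 11: q2 h= 9  …000000[0]111111…
step 12: q2 h= 8  …000000[0]111111…
step 13: q2 h= 7  …000000[0]111111…
step 14: q2 h= 6  |000000[0]111111…
step 15: q2 h= 5  |00000[0]111111…
step 16: q2 h= 4  |0000[0]111111…
step 17: q2 h= 3  |000[0]111111…
step 18: q2 h= 2  |00[0]111111…
step 19: q2 h= 1  |0[0]111111…
step 20: q2 h= 0  |[0]111111…
step 21: q2 h= 0  |[1]111111…
step 22: q3 h= 1  |1[1]111111…
step 23: q2 h= 0  |[1]111111…
step 24: q3 h= 1  |1[1]111111…
step 25: q2 h= 0  |[1]111111…
step 26: q3 h= 1  |1[1]111111…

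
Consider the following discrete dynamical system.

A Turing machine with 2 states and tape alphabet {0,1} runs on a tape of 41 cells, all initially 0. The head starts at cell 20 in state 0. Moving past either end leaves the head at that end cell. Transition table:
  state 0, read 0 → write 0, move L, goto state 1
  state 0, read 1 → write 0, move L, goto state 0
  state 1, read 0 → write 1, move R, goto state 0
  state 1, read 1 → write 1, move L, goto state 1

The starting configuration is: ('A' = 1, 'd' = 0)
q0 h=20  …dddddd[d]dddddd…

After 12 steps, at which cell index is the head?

[0] q0 h=20  …dddddd[d]dddddd…
[1] q1 h=19  …dddddd[d]dddddd…
[2] q0 h=20  …dddddA[d]dddddd…
[3] q1 h=19  …dddddd[A]dddddd…
[4] q1 h=18  …dddddd[d]Addddd…
[5] q0 h=19  …dddddA[A]dddddd…
[6] q0 h=18  …dddddd[A]dddddd…
[7] q0 h=17  …dddddd[d]dddddd…
[8] q1 h=16  …dddddd[d]dddddd…
[9] q0 h=17  …dddddA[d]dddddd…
[10] q1 h=16  …dddddd[A]dddddd…
[11] q1 h=15  …dddddd[d]Addddd…
[12] q0 h=16  …dddddA[A]dddddd…

16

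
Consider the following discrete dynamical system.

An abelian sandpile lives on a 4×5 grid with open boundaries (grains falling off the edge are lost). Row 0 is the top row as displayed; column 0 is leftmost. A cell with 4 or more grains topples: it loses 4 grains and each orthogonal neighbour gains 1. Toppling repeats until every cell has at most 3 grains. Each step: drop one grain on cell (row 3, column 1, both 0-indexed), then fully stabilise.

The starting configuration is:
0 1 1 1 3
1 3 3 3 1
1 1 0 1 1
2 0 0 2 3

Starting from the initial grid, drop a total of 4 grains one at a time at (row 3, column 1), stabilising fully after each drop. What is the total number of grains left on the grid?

31

step 0: 0 1 1 1 3
1 3 3 3 1
1 1 0 1 1
2 0 0 2 3
step 1: 0 1 1 1 3
1 3 3 3 1
1 1 0 1 1
2 1 0 2 3
step 2: 0 1 1 1 3
1 3 3 3 1
1 1 0 1 1
2 2 0 2 3
step 3: 0 1 1 1 3
1 3 3 3 1
1 1 0 1 1
2 3 0 2 3
step 4: 0 1 1 1 3
1 3 3 3 1
1 2 0 1 1
3 0 1 2 3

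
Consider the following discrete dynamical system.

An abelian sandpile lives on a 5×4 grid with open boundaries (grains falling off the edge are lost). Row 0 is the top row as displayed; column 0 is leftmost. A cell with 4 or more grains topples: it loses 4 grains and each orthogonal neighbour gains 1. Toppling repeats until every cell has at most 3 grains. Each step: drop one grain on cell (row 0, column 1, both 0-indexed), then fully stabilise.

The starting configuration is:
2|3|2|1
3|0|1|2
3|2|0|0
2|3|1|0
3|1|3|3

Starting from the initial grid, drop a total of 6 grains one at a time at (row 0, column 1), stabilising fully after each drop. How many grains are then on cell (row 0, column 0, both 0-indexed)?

1

0) 2|3|2|1
3|0|1|2
3|2|0|0
2|3|1|0
3|1|3|3
1) 3|0|3|1
3|1|1|2
3|2|0|0
2|3|1|0
3|1|3|3
2) 3|1|3|1
3|1|1|2
3|2|0|0
2|3|1|0
3|1|3|3
3) 3|2|3|1
3|1|1|2
3|2|0|0
2|3|1|0
3|1|3|3
4) 3|3|3|1
3|1|1|2
3|2|0|0
2|3|1|0
3|1|3|3
5) 1|2|0|2
1|3|2|2
0|3|0|0
3|3|1|0
3|1|3|3
6) 1|3|0|2
1|3|2|2
0|3|0|0
3|3|1|0
3|1|3|3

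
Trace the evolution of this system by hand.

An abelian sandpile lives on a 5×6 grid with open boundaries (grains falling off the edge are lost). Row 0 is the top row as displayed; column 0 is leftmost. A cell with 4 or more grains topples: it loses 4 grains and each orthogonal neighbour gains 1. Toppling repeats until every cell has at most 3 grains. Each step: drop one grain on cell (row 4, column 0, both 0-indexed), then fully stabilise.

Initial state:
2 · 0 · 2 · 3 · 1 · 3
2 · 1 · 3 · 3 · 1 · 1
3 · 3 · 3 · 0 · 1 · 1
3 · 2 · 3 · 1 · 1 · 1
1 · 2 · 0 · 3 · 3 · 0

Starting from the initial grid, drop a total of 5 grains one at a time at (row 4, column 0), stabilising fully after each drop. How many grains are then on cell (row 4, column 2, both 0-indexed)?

2

0) 2 · 0 · 2 · 3 · 1 · 3
2 · 1 · 3 · 3 · 1 · 1
3 · 3 · 3 · 0 · 1 · 1
3 · 2 · 3 · 1 · 1 · 1
1 · 2 · 0 · 3 · 3 · 0
1) 2 · 0 · 2 · 3 · 1 · 3
2 · 1 · 3 · 3 · 1 · 1
3 · 3 · 3 · 0 · 1 · 1
3 · 2 · 3 · 1 · 1 · 1
2 · 2 · 0 · 3 · 3 · 0
2) 2 · 0 · 2 · 3 · 1 · 3
2 · 1 · 3 · 3 · 1 · 1
3 · 3 · 3 · 0 · 1 · 1
3 · 2 · 3 · 1 · 1 · 1
3 · 2 · 0 · 3 · 3 · 0
3) 2 · 1 · 0 · 1 · 2 · 3
3 · 3 · 2 · 1 · 2 · 1
1 · 2 · 2 · 2 · 1 · 1
2 · 2 · 1 · 2 · 1 · 1
2 · 0 · 2 · 3 · 3 · 0
4) 2 · 1 · 0 · 1 · 2 · 3
3 · 3 · 2 · 1 · 2 · 1
1 · 2 · 2 · 2 · 1 · 1
2 · 2 · 1 · 2 · 1 · 1
3 · 0 · 2 · 3 · 3 · 0
5) 2 · 1 · 0 · 1 · 2 · 3
3 · 3 · 2 · 1 · 2 · 1
1 · 2 · 2 · 2 · 1 · 1
3 · 2 · 1 · 2 · 1 · 1
0 · 1 · 2 · 3 · 3 · 0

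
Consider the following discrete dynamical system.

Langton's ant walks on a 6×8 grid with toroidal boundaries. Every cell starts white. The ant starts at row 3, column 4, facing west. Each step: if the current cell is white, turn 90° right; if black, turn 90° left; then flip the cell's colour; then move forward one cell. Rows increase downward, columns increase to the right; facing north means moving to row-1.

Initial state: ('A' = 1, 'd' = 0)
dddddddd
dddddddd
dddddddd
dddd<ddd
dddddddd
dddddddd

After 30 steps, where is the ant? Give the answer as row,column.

4,5

t=0: dddddddd
dddddddd
dddddddd
dddd<ddd
dddddddd
dddddddd
t=1: dddddddd
dddddddd
dddd^ddd
ddddAddd
dddddddd
dddddddd
t=2: dddddddd
dddddddd
ddddA>dd
ddddAddd
dddddddd
dddddddd
t=3: dddddddd
dddddddd
ddddAAdd
ddddAvdd
dddddddd
dddddddd
t=4: dddddddd
dddddddd
ddddAAdd
dddd<Add
dddddddd
dddddddd
t=5: dddddddd
dddddddd
ddddAAdd
dddddAdd
ddddvddd
dddddddd
t=6: dddddddd
dddddddd
ddddAAdd
dddddAdd
ddd<Addd
dddddddd
t=7: dddddddd
dddddddd
ddddAAdd
ddd^dAdd
dddAAddd
dddddddd
t=8: dddddddd
dddddddd
ddddAAdd
dddA>Add
dddAAddd
dddddddd
t=9: dddddddd
dddddddd
ddddAAdd
dddAAAdd
dddAvddd
dddddddd
t=10: dddddddd
dddddddd
ddddAAdd
dddAAAdd
dddAd>dd
dddddddd
t=11: dddddddd
dddddddd
ddddAAdd
dddAAAdd
dddAdAdd
dddddvdd
t=12: dddddddd
dddddddd
ddddAAdd
dddAAAdd
dddAdAdd
dddd<Add
t=13: dddddddd
dddddddd
ddddAAdd
dddAAAdd
dddA^Add
ddddAAdd
t=14: dddddddd
dddddddd
ddddAAdd
dddAAAdd
dddAA>dd
ddddAAdd
t=15: dddddddd
dddddddd
ddddAAdd
dddAA^dd
dddAAddd
ddddAAdd
t=16: dddddddd
dddddddd
ddddAAdd
dddA<ddd
dddAAddd
ddddAAdd
t=17: dddddddd
dddddddd
ddddAAdd
dddAdddd
dddAvddd
ddddAAdd
t=18: dddddddd
dddddddd
ddddAAdd
dddAdddd
dddAd>dd
ddddAAdd
t=19: dddddddd
dddddddd
ddddAAdd
dddAdddd
dddAdAdd
ddddAvdd
t=20: dddddddd
dddddddd
ddddAAdd
dddAdddd
dddAdAdd
ddddAd>d
t=21: ddddddvd
dddddddd
ddddAAdd
dddAdddd
dddAdAdd
ddddAdAd
t=22: ddddd<Ad
dddddddd
ddddAAdd
dddAdddd
dddAdAdd
ddddAdAd
t=23: dddddAAd
dddddddd
ddddAAdd
dddAdddd
dddAdAdd
ddddA^Ad
t=24: dddddAAd
dddddddd
ddddAAdd
dddAdddd
dddAdAdd
ddddAA>d
t=25: dddddAAd
dddddddd
ddddAAdd
dddAdddd
dddAdA^d
ddddAAdd
t=26: dddddAAd
dddddddd
ddddAAdd
dddAdddd
dddAdAA>
ddddAAdd
t=27: dddddAAd
dddddddd
ddddAAdd
dddAdddd
dddAdAAA
ddddAAdv
t=28: dddddAAd
dddddddd
ddddAAdd
dddAdddd
dddAdAAA
ddddAA<A
t=29: dddddAAd
dddddddd
ddddAAdd
dddAdddd
dddAdA^A
ddddAAAA
t=30: dddddAAd
dddddddd
ddddAAdd
dddAdddd
dddAd<dA
ddddAAAA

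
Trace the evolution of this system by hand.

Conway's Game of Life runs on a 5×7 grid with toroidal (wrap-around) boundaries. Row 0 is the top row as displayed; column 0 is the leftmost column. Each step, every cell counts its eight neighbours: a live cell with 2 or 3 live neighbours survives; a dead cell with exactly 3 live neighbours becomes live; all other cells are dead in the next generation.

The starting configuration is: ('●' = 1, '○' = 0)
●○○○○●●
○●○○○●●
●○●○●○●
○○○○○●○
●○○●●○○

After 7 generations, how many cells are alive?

[0] ●○○○○●●
○●○○○●●
●○●○●○●
○○○○○●○
●○○●●○○
[1] ○●○○○○○
○●○○●○○
●●○○●○○
●●○○○●○
●○○○●○○
[2] ●●○○○○○
○●●○○○○
○○●○●●●
○○○○●●○
●○○○○○●
[3] ○○●○○○●
○○●●○●●
○●●○●○●
●○○●●○○
●●○○○●●
[4] ○○●●●○○
○○○○●○●
○●○○○○●
○○○●●○○
○●●●●●○
[5] ○●○○○○○
●○●○●○○
●○○●●○○
●●○○○○○
○●○○○●○
[6] ●●●○○○○
●○●○●○○
●○●●●○●
●●●○●○●
○●●○○○○
[7] ●○○○○○○
○○○○●●○
○○○○●○○
○○○○●○●
○○○○○○●

7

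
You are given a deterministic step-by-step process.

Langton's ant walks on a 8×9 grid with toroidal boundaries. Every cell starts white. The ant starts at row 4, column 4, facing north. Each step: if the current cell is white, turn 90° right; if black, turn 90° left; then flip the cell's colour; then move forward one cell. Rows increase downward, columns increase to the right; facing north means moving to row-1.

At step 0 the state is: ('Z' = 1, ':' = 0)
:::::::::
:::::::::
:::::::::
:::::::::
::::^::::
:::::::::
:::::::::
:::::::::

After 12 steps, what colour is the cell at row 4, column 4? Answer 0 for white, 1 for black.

1

[0] :::::::::
:::::::::
:::::::::
:::::::::
::::^::::
:::::::::
:::::::::
:::::::::
[1] :::::::::
:::::::::
:::::::::
:::::::::
::::Z>:::
:::::::::
:::::::::
:::::::::
[2] :::::::::
:::::::::
:::::::::
:::::::::
::::ZZ:::
:::::v:::
:::::::::
:::::::::
[3] :::::::::
:::::::::
:::::::::
:::::::::
::::ZZ:::
::::<Z:::
:::::::::
:::::::::
[4] :::::::::
:::::::::
:::::::::
:::::::::
::::^Z:::
::::ZZ:::
:::::::::
:::::::::
[5] :::::::::
:::::::::
:::::::::
:::::::::
:::<:Z:::
::::ZZ:::
:::::::::
:::::::::
[6] :::::::::
:::::::::
:::::::::
:::^:::::
:::Z:Z:::
::::ZZ:::
:::::::::
:::::::::
[7] :::::::::
:::::::::
:::::::::
:::Z>::::
:::Z:Z:::
::::ZZ:::
:::::::::
:::::::::
[8] :::::::::
:::::::::
:::::::::
:::ZZ::::
:::ZvZ:::
::::ZZ:::
:::::::::
:::::::::
[9] :::::::::
:::::::::
:::::::::
:::ZZ::::
:::<ZZ:::
::::ZZ:::
:::::::::
:::::::::
[10] :::::::::
:::::::::
:::::::::
:::ZZ::::
::::ZZ:::
:::vZZ:::
:::::::::
:::::::::
[11] :::::::::
:::::::::
:::::::::
:::ZZ::::
::::ZZ:::
::<ZZZ:::
:::::::::
:::::::::
[12] :::::::::
:::::::::
:::::::::
:::ZZ::::
::^:ZZ:::
::ZZZZ:::
:::::::::
:::::::::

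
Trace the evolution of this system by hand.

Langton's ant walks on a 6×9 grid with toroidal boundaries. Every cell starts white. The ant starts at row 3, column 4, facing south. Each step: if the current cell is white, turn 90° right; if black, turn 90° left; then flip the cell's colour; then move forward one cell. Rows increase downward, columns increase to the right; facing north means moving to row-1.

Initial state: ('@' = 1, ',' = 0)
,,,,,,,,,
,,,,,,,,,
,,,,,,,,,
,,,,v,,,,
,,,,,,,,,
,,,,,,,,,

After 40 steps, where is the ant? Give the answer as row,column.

[0] ,,,,,,,,,
,,,,,,,,,
,,,,,,,,,
,,,,v,,,,
,,,,,,,,,
,,,,,,,,,
[1] ,,,,,,,,,
,,,,,,,,,
,,,,,,,,,
,,,<@,,,,
,,,,,,,,,
,,,,,,,,,
[2] ,,,,,,,,,
,,,,,,,,,
,,,^,,,,,
,,,@@,,,,
,,,,,,,,,
,,,,,,,,,
[3] ,,,,,,,,,
,,,,,,,,,
,,,@>,,,,
,,,@@,,,,
,,,,,,,,,
,,,,,,,,,
[4] ,,,,,,,,,
,,,,,,,,,
,,,@@,,,,
,,,@v,,,,
,,,,,,,,,
,,,,,,,,,
[5] ,,,,,,,,,
,,,,,,,,,
,,,@@,,,,
,,,@,>,,,
,,,,,,,,,
,,,,,,,,,
[6] ,,,,,,,,,
,,,,,,,,,
,,,@@,,,,
,,,@,@,,,
,,,,,v,,,
,,,,,,,,,
[7] ,,,,,,,,,
,,,,,,,,,
,,,@@,,,,
,,,@,@,,,
,,,,<@,,,
,,,,,,,,,
[8] ,,,,,,,,,
,,,,,,,,,
,,,@@,,,,
,,,@^@,,,
,,,,@@,,,
,,,,,,,,,
[9] ,,,,,,,,,
,,,,,,,,,
,,,@@,,,,
,,,@@>,,,
,,,,@@,,,
,,,,,,,,,
[10] ,,,,,,,,,
,,,,,,,,,
,,,@@^,,,
,,,@@,,,,
,,,,@@,,,
,,,,,,,,,
[11] ,,,,,,,,,
,,,,,,,,,
,,,@@@>,,
,,,@@,,,,
,,,,@@,,,
,,,,,,,,,
[12] ,,,,,,,,,
,,,,,,,,,
,,,@@@@,,
,,,@@,v,,
,,,,@@,,,
,,,,,,,,,
[13] ,,,,,,,,,
,,,,,,,,,
,,,@@@@,,
,,,@@<@,,
,,,,@@,,,
,,,,,,,,,
[14] ,,,,,,,,,
,,,,,,,,,
,,,@@^@,,
,,,@@@@,,
,,,,@@,,,
,,,,,,,,,
[15] ,,,,,,,,,
,,,,,,,,,
,,,@<,@,,
,,,@@@@,,
,,,,@@,,,
,,,,,,,,,
[16] ,,,,,,,,,
,,,,,,,,,
,,,@,,@,,
,,,@v@@,,
,,,,@@,,,
,,,,,,,,,
[17] ,,,,,,,,,
,,,,,,,,,
,,,@,,@,,
,,,@,>@,,
,,,,@@,,,
,,,,,,,,,
[18] ,,,,,,,,,
,,,,,,,,,
,,,@,^@,,
,,,@,,@,,
,,,,@@,,,
,,,,,,,,,
[19] ,,,,,,,,,
,,,,,,,,,
,,,@,@>,,
,,,@,,@,,
,,,,@@,,,
,,,,,,,,,
[20] ,,,,,,,,,
,,,,,,^,,
,,,@,@,,,
,,,@,,@,,
,,,,@@,,,
,,,,,,,,,
[21] ,,,,,,,,,
,,,,,,@>,
,,,@,@,,,
,,,@,,@,,
,,,,@@,,,
,,,,,,,,,
[22] ,,,,,,,,,
,,,,,,@@,
,,,@,@,v,
,,,@,,@,,
,,,,@@,,,
,,,,,,,,,
[23] ,,,,,,,,,
,,,,,,@@,
,,,@,@<@,
,,,@,,@,,
,,,,@@,,,
,,,,,,,,,
[24] ,,,,,,,,,
,,,,,,^@,
,,,@,@@@,
,,,@,,@,,
,,,,@@,,,
,,,,,,,,,
[25] ,,,,,,,,,
,,,,,<,@,
,,,@,@@@,
,,,@,,@,,
,,,,@@,,,
,,,,,,,,,
[26] ,,,,,^,,,
,,,,,@,@,
,,,@,@@@,
,,,@,,@,,
,,,,@@,,,
,,,,,,,,,
[27] ,,,,,@>,,
,,,,,@,@,
,,,@,@@@,
,,,@,,@,,
,,,,@@,,,
,,,,,,,,,
[28] ,,,,,@@,,
,,,,,@v@,
,,,@,@@@,
,,,@,,@,,
,,,,@@,,,
,,,,,,,,,
[29] ,,,,,@@,,
,,,,,<@@,
,,,@,@@@,
,,,@,,@,,
,,,,@@,,,
,,,,,,,,,
[30] ,,,,,@@,,
,,,,,,@@,
,,,@,v@@,
,,,@,,@,,
,,,,@@,,,
,,,,,,,,,
[31] ,,,,,@@,,
,,,,,,@@,
,,,@,,>@,
,,,@,,@,,
,,,,@@,,,
,,,,,,,,,
[32] ,,,,,@@,,
,,,,,,^@,
,,,@,,,@,
,,,@,,@,,
,,,,@@,,,
,,,,,,,,,
[33] ,,,,,@@,,
,,,,,<,@,
,,,@,,,@,
,,,@,,@,,
,,,,@@,,,
,,,,,,,,,
[34] ,,,,,^@,,
,,,,,@,@,
,,,@,,,@,
,,,@,,@,,
,,,,@@,,,
,,,,,,,,,
[35] ,,,,<,@,,
,,,,,@,@,
,,,@,,,@,
,,,@,,@,,
,,,,@@,,,
,,,,,,,,,
[36] ,,,,@,@,,
,,,,,@,@,
,,,@,,,@,
,,,@,,@,,
,,,,@@,,,
,,,,^,,,,
[37] ,,,,@,@,,
,,,,,@,@,
,,,@,,,@,
,,,@,,@,,
,,,,@@,,,
,,,,@>,,,
[38] ,,,,@v@,,
,,,,,@,@,
,,,@,,,@,
,,,@,,@,,
,,,,@@,,,
,,,,@@,,,
[39] ,,,,<@@,,
,,,,,@,@,
,,,@,,,@,
,,,@,,@,,
,,,,@@,,,
,,,,@@,,,
[40] ,,,,,@@,,
,,,,v@,@,
,,,@,,,@,
,,,@,,@,,
,,,,@@,,,
,,,,@@,,,

1,4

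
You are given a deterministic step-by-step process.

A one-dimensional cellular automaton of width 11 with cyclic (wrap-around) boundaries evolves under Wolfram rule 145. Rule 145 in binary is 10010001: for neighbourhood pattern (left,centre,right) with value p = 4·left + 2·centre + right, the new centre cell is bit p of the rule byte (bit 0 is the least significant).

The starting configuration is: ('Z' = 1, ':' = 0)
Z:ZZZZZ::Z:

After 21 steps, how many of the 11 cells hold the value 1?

t=0: Z:ZZZZZ::Z:
t=1: :::ZZZ:Z:::
t=2: ZZ::Z:::ZZZ
t=3: Z:Z::ZZ::ZZ
t=4: :::Z:::Z::Z
t=5: ZZ::ZZ::Z::
t=6: ::Z:::Z::Z:
t=7: Z::ZZ::Z::Z
t=8: :Z:::Z::Z::
t=9: ::ZZ::Z::ZZ
t=10: Z:::Z::Z:::
t=11: :ZZ::Z::ZZ:
t=12: :::Z::Z:::Z
t=13: ZZ::Z::ZZ::
t=14: ::Z::Z:::Z:
t=15: Z::Z::ZZ::Z
t=16: :Z::Z:::Z::
t=17: ::Z::ZZ::ZZ
t=18: Z::Z:::Z:::
t=19: :Z::ZZ::ZZ:
t=20: ::Z:::Z:::Z
t=21: Z::ZZ::ZZ::

5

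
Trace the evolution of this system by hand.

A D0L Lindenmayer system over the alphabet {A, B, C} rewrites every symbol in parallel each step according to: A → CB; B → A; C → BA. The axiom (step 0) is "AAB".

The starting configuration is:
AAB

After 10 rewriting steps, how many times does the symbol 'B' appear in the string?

144

[0] AAB
[1] CBCBA
[2] BAABAACB
[3] ACBCBACBCBBAA
[4] CBBAABAACBBAABAAACBCB
[5] BAAACBCBACBCBBAAACBCBACBCBCBBAABAA
[6] ACBCBCBBAABAACBBAABAAACBCBCBBAABAACBBAABAABAAACBCBACBCB
[7] CBBAABAABAAACBCBACBCBBAAACBCBACBCBCBBAABAABAAACBCBACBCBBAAACBCBACBCBACBCBCBBAABAACBBAABAA
[8] BAAACBCBACBCBACBCBCBBAABAACBBAABAAACBCBCBBAABAACBBAABAABAA…BAAACBCBCBBAABAACBBAABAACBBAABAABAAACBCBACBCBBAAACBCBACBCB  (len 144)
[9] ACBCBCBBAABAACBBAABAACBBAABAABAAACBCBACBCBBAAACBCBACBCBCBB…BCBBAAACBCBACBCBACBCBCBBAABAACBBAABAAACBCBCBBAABAACBBAABAA  (len 233)
[10] CBBAABAABAAACBCBACBCBBAAACBCBACBCBBAAACBCBACBCBACBCBCBBAAB…AACBCBACBCBBAAACBCBACBCBCBBAABAABAAACBCBACBCBBAAACBCBACBCB  (len 377)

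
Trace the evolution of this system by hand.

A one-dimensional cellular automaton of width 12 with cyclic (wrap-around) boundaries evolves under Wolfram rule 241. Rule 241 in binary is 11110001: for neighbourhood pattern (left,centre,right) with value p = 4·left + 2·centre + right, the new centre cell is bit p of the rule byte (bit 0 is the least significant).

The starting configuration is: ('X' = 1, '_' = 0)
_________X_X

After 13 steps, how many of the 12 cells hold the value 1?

step 0: _________X_X
step 1: XXXXXXXX__X_
step 2: _XXXXXXXX__X
step 3: X_XXXXXXXX__
step 4: _X_XXXXXXXX_
step 5: __X_XXXXXXXX
step 6: X__X_XXXXXXX
step 7: XX__X_XXXXXX
step 8: XXX__X_XXXXX
step 9: XXXX__X_XXXX
step 10: XXXXX__X_XXX
step 11: XXXXXX__X_XX
step 12: XXXXXXX__X_X
step 13: XXXXXXXX__X_

9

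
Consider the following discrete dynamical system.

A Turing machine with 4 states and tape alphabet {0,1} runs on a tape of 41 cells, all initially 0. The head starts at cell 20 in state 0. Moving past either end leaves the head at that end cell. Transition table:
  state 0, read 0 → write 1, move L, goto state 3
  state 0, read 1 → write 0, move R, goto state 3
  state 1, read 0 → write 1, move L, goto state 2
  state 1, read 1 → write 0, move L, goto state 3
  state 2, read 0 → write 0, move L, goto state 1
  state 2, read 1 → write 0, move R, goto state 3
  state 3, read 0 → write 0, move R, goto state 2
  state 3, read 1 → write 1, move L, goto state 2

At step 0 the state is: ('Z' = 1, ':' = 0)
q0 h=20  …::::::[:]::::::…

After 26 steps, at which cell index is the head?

0

t=0: q0 h=20  …::::::[:]::::::…
t=1: q3 h=19  …::::::[:]Z:::::…
t=2: q2 h=20  …::::::[Z]::::::…
t=3: q3 h=21  …::::::[:]::::::…
t=4: q2 h=22  …::::::[:]::::::…
t=5: q1 h=21  …::::::[:]::::::…
t=6: q2 h=20  …::::::[:]Z:::::…
t=7: q1 h=19  …::::::[:]:Z::::…
t=8: q2 h=18  …::::::[:]Z:Z:::…
t=9: q1 h=17  …::::::[:]:Z:Z::…
t=10: q2 h=16  …::::::[:]Z:Z:Z:…
t=11: q1 h=15  …::::::[:]:Z:Z:Z…
t=12: q2 h=14  …::::::[:]Z:Z:Z:…
t=13: q1 h=13  …::::::[:]:Z:Z:Z…
t=14: q2 h=12  …::::::[:]Z:Z:Z:…
t=15: q1 h=11  …::::::[:]:Z:Z:Z…
t=16: q2 h=10  …::::::[:]Z:Z:Z:…
t=17: q1 h= 9  …::::::[:]:Z:Z:Z…
t=18: q2 h= 8  …::::::[:]Z:Z:Z:…
t=19: q1 h= 7  …::::::[:]:Z:Z:Z…
t=20: q2 h= 6  |::::::[:]Z:Z:Z:…
t=21: q1 h= 5  |:::::[:]:Z:Z:Z…
t=22: q2 h= 4  |::::[:]Z:Z:Z:…
t=23: q1 h= 3  |:::[:]:Z:Z:Z…
t=24: q2 h= 2  |::[:]Z:Z:Z:…
t=25: q1 h= 1  |:[:]:Z:Z:Z…
t=26: q2 h= 0  |[:]Z:Z:Z:…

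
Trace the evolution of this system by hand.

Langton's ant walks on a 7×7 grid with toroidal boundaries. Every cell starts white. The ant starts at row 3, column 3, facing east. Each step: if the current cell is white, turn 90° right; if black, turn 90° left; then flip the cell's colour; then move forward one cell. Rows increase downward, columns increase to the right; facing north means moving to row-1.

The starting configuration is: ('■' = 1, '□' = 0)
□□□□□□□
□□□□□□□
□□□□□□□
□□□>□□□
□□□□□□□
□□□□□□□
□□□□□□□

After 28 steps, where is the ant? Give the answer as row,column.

1,1

k=0  □□□□□□□
□□□□□□□
□□□□□□□
□□□>□□□
□□□□□□□
□□□□□□□
□□□□□□□
k=1  □□□□□□□
□□□□□□□
□□□□□□□
□□□■□□□
□□□v□□□
□□□□□□□
□□□□□□□
k=2  □□□□□□□
□□□□□□□
□□□□□□□
□□□■□□□
□□<■□□□
□□□□□□□
□□□□□□□
k=3  □□□□□□□
□□□□□□□
□□□□□□□
□□^■□□□
□□■■□□□
□□□□□□□
□□□□□□□
k=4  □□□□□□□
□□□□□□□
□□□□□□□
□□■>□□□
□□■■□□□
□□□□□□□
□□□□□□□
k=5  □□□□□□□
□□□□□□□
□□□^□□□
□□■□□□□
□□■■□□□
□□□□□□□
□□□□□□□
k=6  □□□□□□□
□□□□□□□
□□□■>□□
□□■□□□□
□□■■□□□
□□□□□□□
□□□□□□□
k=7  □□□□□□□
□□□□□□□
□□□■■□□
□□■□v□□
□□■■□□□
□□□□□□□
□□□□□□□
k=8  □□□□□□□
□□□□□□□
□□□■■□□
□□■<■□□
□□■■□□□
□□□□□□□
□□□□□□□
k=9  □□□□□□□
□□□□□□□
□□□^■□□
□□■■■□□
□□■■□□□
□□□□□□□
□□□□□□□
k=10  □□□□□□□
□□□□□□□
□□<□■□□
□□■■■□□
□□■■□□□
□□□□□□□
□□□□□□□
k=11  □□□□□□□
□□^□□□□
□□■□■□□
□□■■■□□
□□■■□□□
□□□□□□□
□□□□□□□
k=12  □□□□□□□
□□■>□□□
□□■□■□□
□□■■■□□
□□■■□□□
□□□□□□□
□□□□□□□
k=13  □□□□□□□
□□■■□□□
□□■v■□□
□□■■■□□
□□■■□□□
□□□□□□□
□□□□□□□
k=14  □□□□□□□
□□■■□□□
□□<■■□□
□□■■■□□
□□■■□□□
□□□□□□□
□□□□□□□
k=15  □□□□□□□
□□■■□□□
□□□■■□□
□□v■■□□
□□■■□□□
□□□□□□□
□□□□□□□
k=16  □□□□□□□
□□■■□□□
□□□■■□□
□□□>■□□
□□■■□□□
□□□□□□□
□□□□□□□
k=17  □□□□□□□
□□■■□□□
□□□^■□□
□□□□■□□
□□■■□□□
□□□□□□□
□□□□□□□
k=18  □□□□□□□
□□■■□□□
□□<□■□□
□□□□■□□
□□■■□□□
□□□□□□□
□□□□□□□
k=19  □□□□□□□
□□^■□□□
□□■□■□□
□□□□■□□
□□■■□□□
□□□□□□□
□□□□□□□
k=20  □□□□□□□
□<□■□□□
□□■□■□□
□□□□■□□
□□■■□□□
□□□□□□□
□□□□□□□
k=21  □^□□□□□
□■□■□□□
□□■□■□□
□□□□■□□
□□■■□□□
□□□□□□□
□□□□□□□
k=22  □■>□□□□
□■□■□□□
□□■□■□□
□□□□■□□
□□■■□□□
□□□□□□□
□□□□□□□
k=23  □■■□□□□
□■v■□□□
□□■□■□□
□□□□■□□
□□■■□□□
□□□□□□□
□□□□□□□
k=24  □■■□□□□
□<■■□□□
□□■□■□□
□□□□■□□
□□■■□□□
□□□□□□□
□□□□□□□
k=25  □■■□□□□
□□■■□□□
□v■□■□□
□□□□■□□
□□■■□□□
□□□□□□□
□□□□□□□
k=26  □■■□□□□
□□■■□□□
<■■□■□□
□□□□■□□
□□■■□□□
□□□□□□□
□□□□□□□
k=27  □■■□□□□
^□■■□□□
■■■□■□□
□□□□■□□
□□■■□□□
□□□□□□□
□□□□□□□
k=28  □■■□□□□
■>■■□□□
■■■□■□□
□□□□■□□
□□■■□□□
□□□□□□□
□□□□□□□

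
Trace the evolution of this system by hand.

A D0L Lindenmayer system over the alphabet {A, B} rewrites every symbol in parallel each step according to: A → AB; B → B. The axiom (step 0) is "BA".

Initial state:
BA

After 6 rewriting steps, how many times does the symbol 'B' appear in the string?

7

gen 0: BA
gen 1: BAB
gen 2: BABB
gen 3: BABBB
gen 4: BABBBB
gen 5: BABBBBB
gen 6: BABBBBBB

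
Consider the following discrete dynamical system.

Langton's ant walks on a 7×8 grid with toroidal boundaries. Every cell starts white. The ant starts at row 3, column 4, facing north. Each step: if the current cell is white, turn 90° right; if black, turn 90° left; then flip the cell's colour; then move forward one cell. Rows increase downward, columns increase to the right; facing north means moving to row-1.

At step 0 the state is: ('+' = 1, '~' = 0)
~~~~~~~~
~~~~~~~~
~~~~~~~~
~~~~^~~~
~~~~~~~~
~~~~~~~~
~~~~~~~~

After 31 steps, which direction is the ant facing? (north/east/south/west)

k=0  ~~~~~~~~
~~~~~~~~
~~~~~~~~
~~~~^~~~
~~~~~~~~
~~~~~~~~
~~~~~~~~
k=1  ~~~~~~~~
~~~~~~~~
~~~~~~~~
~~~~+>~~
~~~~~~~~
~~~~~~~~
~~~~~~~~
k=2  ~~~~~~~~
~~~~~~~~
~~~~~~~~
~~~~++~~
~~~~~v~~
~~~~~~~~
~~~~~~~~
k=3  ~~~~~~~~
~~~~~~~~
~~~~~~~~
~~~~++~~
~~~~<+~~
~~~~~~~~
~~~~~~~~
k=4  ~~~~~~~~
~~~~~~~~
~~~~~~~~
~~~~^+~~
~~~~++~~
~~~~~~~~
~~~~~~~~
k=5  ~~~~~~~~
~~~~~~~~
~~~~~~~~
~~~<~+~~
~~~~++~~
~~~~~~~~
~~~~~~~~
k=6  ~~~~~~~~
~~~~~~~~
~~~^~~~~
~~~+~+~~
~~~~++~~
~~~~~~~~
~~~~~~~~
k=7  ~~~~~~~~
~~~~~~~~
~~~+>~~~
~~~+~+~~
~~~~++~~
~~~~~~~~
~~~~~~~~
k=8  ~~~~~~~~
~~~~~~~~
~~~++~~~
~~~+v+~~
~~~~++~~
~~~~~~~~
~~~~~~~~
k=9  ~~~~~~~~
~~~~~~~~
~~~++~~~
~~~<++~~
~~~~++~~
~~~~~~~~
~~~~~~~~
k=10  ~~~~~~~~
~~~~~~~~
~~~++~~~
~~~~++~~
~~~v++~~
~~~~~~~~
~~~~~~~~
k=11  ~~~~~~~~
~~~~~~~~
~~~++~~~
~~~~++~~
~~<+++~~
~~~~~~~~
~~~~~~~~
k=12  ~~~~~~~~
~~~~~~~~
~~~++~~~
~~^~++~~
~~++++~~
~~~~~~~~
~~~~~~~~
k=13  ~~~~~~~~
~~~~~~~~
~~~++~~~
~~+>++~~
~~++++~~
~~~~~~~~
~~~~~~~~
k=14  ~~~~~~~~
~~~~~~~~
~~~++~~~
~~++++~~
~~+v++~~
~~~~~~~~
~~~~~~~~
k=15  ~~~~~~~~
~~~~~~~~
~~~++~~~
~~++++~~
~~+~>+~~
~~~~~~~~
~~~~~~~~
k=16  ~~~~~~~~
~~~~~~~~
~~~++~~~
~~++^+~~
~~+~~+~~
~~~~~~~~
~~~~~~~~
k=17  ~~~~~~~~
~~~~~~~~
~~~++~~~
~~+<~+~~
~~+~~+~~
~~~~~~~~
~~~~~~~~
k=18  ~~~~~~~~
~~~~~~~~
~~~++~~~
~~+~~+~~
~~+v~+~~
~~~~~~~~
~~~~~~~~
k=19  ~~~~~~~~
~~~~~~~~
~~~++~~~
~~+~~+~~
~~<+~+~~
~~~~~~~~
~~~~~~~~
k=20  ~~~~~~~~
~~~~~~~~
~~~++~~~
~~+~~+~~
~~~+~+~~
~~v~~~~~
~~~~~~~~
k=21  ~~~~~~~~
~~~~~~~~
~~~++~~~
~~+~~+~~
~~~+~+~~
~<+~~~~~
~~~~~~~~
k=22  ~~~~~~~~
~~~~~~~~
~~~++~~~
~~+~~+~~
~^~+~+~~
~++~~~~~
~~~~~~~~
k=23  ~~~~~~~~
~~~~~~~~
~~~++~~~
~~+~~+~~
~+>+~+~~
~++~~~~~
~~~~~~~~
k=24  ~~~~~~~~
~~~~~~~~
~~~++~~~
~~+~~+~~
~+++~+~~
~+v~~~~~
~~~~~~~~
k=25  ~~~~~~~~
~~~~~~~~
~~~++~~~
~~+~~+~~
~+++~+~~
~+~>~~~~
~~~~~~~~
k=26  ~~~~~~~~
~~~~~~~~
~~~++~~~
~~+~~+~~
~+++~+~~
~+~+~~~~
~~~v~~~~
k=27  ~~~~~~~~
~~~~~~~~
~~~++~~~
~~+~~+~~
~+++~+~~
~+~+~~~~
~~<+~~~~
k=28  ~~~~~~~~
~~~~~~~~
~~~++~~~
~~+~~+~~
~+++~+~~
~+^+~~~~
~~++~~~~
k=29  ~~~~~~~~
~~~~~~~~
~~~++~~~
~~+~~+~~
~+++~+~~
~++>~~~~
~~++~~~~
k=30  ~~~~~~~~
~~~~~~~~
~~~++~~~
~~+~~+~~
~++^~+~~
~++~~~~~
~~++~~~~
k=31  ~~~~~~~~
~~~~~~~~
~~~++~~~
~~+~~+~~
~+<~~+~~
~++~~~~~
~~++~~~~

west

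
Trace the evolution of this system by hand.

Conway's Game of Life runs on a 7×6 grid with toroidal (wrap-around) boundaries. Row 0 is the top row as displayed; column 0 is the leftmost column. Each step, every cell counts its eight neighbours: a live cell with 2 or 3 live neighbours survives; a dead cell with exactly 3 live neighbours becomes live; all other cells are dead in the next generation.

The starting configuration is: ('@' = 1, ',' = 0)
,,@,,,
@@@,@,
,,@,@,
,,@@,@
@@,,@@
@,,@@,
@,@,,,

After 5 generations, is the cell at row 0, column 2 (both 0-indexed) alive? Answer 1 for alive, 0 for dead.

0

step 0: ,,@,,,
@@@,@,
,,@,@,
,,@@,@
@@,,@@
@,,@@,
@,@,,,
step 1: @,@,,@
,,@,,@
@,,,@,
,,@,,,
,@,,,,
,,@@@,
,,@,,@
step 2: @,@@@@
,,,@@,
,@,@,@
,@,,,,
,@,,,,
,@@@@,
@,@,,@
step 3: @,@,,,
,@,,,,
@,,@,,
,@,,,,
@@,@,,
,,,@@@
,,,,,,
step 4: ,@,,,,
@@@,,,
@@@,,,
,@,,,,
@@,@,@
@,@@@@
,,,@@@
step 5: ,@,@@@
,,,,,,
,,,,,,
,,,,,@
,,,@,,
,,,,,,
,@,,,,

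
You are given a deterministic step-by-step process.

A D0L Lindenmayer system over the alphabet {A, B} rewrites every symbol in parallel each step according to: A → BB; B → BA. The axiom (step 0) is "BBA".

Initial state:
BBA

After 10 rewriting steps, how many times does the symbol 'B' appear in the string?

0) BBA
1) BABABB
2) BABBBABBBABA
3) BABBBABABABBBABABABBBABB
4) BABBBABABABBBABBBABBBABABABBBABBBABBBABABABBBABA
5) BABBBABABABBBABBBABBBABABABBBABABABBBABABABBBABBBABBBABABABBBABABABBBABABABBBABBBABBBABABABBBABB
6) BABBBABABABBBABBBABBBABABABBBABABABBBABABABBBABBBABBBABABA…BABABBBABBBABBBABABABBBABABABBBABABABBBABBBABBBABABABBBABA  (len 192)
7) BABBBABABABBBABBBABBBABABABBBABABABBBABABABBBABBBABBBABABA…BABABBBABBBABBBABABABBBABABABBBABABABBBABBBABBBABABABBBABB  (len 384)
8) BABBBABABABBBABBBABBBABABABBBABABABBBABABABBBABBBABBBABABA…BABABBBABBBABBBABABABBBABABABBBABABABBBABBBABBBABABABBBABA  (len 768)
9) BABBBABABABBBABBBABBBABABABBBABABABBBABABABBBABBBABBBABABA…BABABBBABBBABBBABABABBBABABABBBABABABBBABBBABBBABABABBBABB  (len 1536)
10) BABBBABABABBBABBBABBBABABABBBABABABBBABABABBBABBBABBBABABA…BABABBBABBBABBBABABABBBABABABBBABABABBBABBBABBBABABABBBABA  (len 3072)

2048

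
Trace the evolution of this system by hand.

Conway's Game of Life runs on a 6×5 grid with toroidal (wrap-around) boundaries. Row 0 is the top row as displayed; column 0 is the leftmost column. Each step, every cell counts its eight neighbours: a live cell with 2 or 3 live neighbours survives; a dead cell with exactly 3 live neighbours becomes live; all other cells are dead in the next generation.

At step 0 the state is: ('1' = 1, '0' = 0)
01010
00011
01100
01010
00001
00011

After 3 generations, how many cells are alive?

4

gen 0: 01010
00011
01100
01010
00001
00011
gen 1: 10000
11011
11001
11010
10101
10111
gen 2: 00000
00110
00000
00010
00000
00100
gen 3: 00110
00000
00110
00000
00000
00000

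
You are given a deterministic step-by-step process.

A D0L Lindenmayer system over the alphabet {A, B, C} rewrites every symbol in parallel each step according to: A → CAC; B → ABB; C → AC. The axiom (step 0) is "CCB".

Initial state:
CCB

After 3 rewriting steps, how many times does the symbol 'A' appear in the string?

k=0  CCB
k=1  ACACABB
k=2  CACACCACACCACABBABB
k=3  ACCACACCACACACCACACCACACACCACACCACABBABBCACABBABB

19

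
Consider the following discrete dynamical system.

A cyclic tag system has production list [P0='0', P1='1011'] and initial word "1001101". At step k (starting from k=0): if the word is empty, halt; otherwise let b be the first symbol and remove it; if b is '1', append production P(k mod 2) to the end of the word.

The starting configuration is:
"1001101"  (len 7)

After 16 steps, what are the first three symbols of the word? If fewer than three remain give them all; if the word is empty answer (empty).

[0] "1001101"  (len 7)
[1] "0011010"  (len 7)
[2] "011010"  (len 6)
[3] "11010"  (len 5)
[4] "10101011"  (len 8)
[5] "01010110"  (len 8)
[6] "1010110"  (len 7)
[7] "0101100"  (len 7)
[8] "101100"  (len 6)
[9] "011000"  (len 6)
[10] "11000"  (len 5)
[11] "10000"  (len 5)
[12] "00001011"  (len 8)
[13] "0001011"  (len 7)
[14] "001011"  (len 6)
[15] "01011"  (len 5)
[16] "1011"  (len 4)

101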